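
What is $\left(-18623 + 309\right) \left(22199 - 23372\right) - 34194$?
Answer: $21448128$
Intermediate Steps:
$\left(-18623 + 309\right) \left(22199 - 23372\right) - 34194 = \left(-18314\right) \left(-1173\right) - 34194 = 21482322 - 34194 = 21448128$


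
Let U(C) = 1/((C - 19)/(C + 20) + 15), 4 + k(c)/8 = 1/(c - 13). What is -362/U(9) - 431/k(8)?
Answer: -25784305/4872 ≈ -5292.3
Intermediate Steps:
k(c) = -32 + 8/(-13 + c) (k(c) = -32 + 8/(c - 13) = -32 + 8/(-13 + c))
U(C) = 1/(15 + (-19 + C)/(20 + C)) (U(C) = 1/((-19 + C)/(20 + C) + 15) = 1/(15 + (-19 + C)/(20 + C)))
-362/U(9) - 431/k(8) = -362*(281 + 16*9)/(20 + 9) - 431*(-13 + 8)/(8*(53 - 4*8)) = -362/(29/(281 + 144)) - 431*(-5/(8*(53 - 32))) = -362/(29/425) - 431/(8*(-⅕)*21) = -362/((1/425)*29) - 431/(-168/5) = -362/29/425 - 431*(-5/168) = -362*425/29 + 2155/168 = -153850/29 + 2155/168 = -25784305/4872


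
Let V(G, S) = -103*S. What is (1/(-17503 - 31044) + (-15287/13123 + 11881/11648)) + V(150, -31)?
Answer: 23693329566645969/7420734409088 ≈ 3192.9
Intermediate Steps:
(1/(-17503 - 31044) + (-15287/13123 + 11881/11648)) + V(150, -31) = (1/(-17503 - 31044) + (-15287/13123 + 11881/11648)) - 103*(-31) = (1/(-48547) + (-15287*1/13123 + 11881*(1/11648))) + 3193 = (-1/48547 + (-15287/13123 + 11881/11648)) + 3193 = (-1/48547 - 22148613/152856704) + 3193 = -1075401572015/7420734409088 + 3193 = 23693329566645969/7420734409088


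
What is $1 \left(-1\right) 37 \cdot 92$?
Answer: $-3404$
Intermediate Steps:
$1 \left(-1\right) 37 \cdot 92 = \left(-1\right) 37 \cdot 92 = \left(-37\right) 92 = -3404$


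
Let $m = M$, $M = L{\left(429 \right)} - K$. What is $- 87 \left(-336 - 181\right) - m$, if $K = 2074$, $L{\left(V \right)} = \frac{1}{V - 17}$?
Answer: $\frac{19385835}{412} \approx 47053.0$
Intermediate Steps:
$L{\left(V \right)} = \frac{1}{-17 + V}$
$M = - \frac{854487}{412}$ ($M = \frac{1}{-17 + 429} - 2074 = \frac{1}{412} - 2074 = - \frac{854487}{412} \approx -2074.0$)
$m = - \frac{854487}{412} \approx -2074.0$
$- 87 \left(-336 - 181\right) - m = - 87 \left(-336 - 181\right) - - \frac{854487}{412} = \left(-87\right) \left(-517\right) + \frac{854487}{412} = 44979 + \frac{854487}{412} = \frac{19385835}{412}$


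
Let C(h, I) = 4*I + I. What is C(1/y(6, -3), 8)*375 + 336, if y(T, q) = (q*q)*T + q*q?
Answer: 15336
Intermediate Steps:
y(T, q) = q**2 + T*q**2 (y(T, q) = q**2*T + q**2 = T*q**2 + q**2 = q**2 + T*q**2)
C(h, I) = 5*I
C(1/y(6, -3), 8)*375 + 336 = (5*8)*375 + 336 = 40*375 + 336 = 15000 + 336 = 15336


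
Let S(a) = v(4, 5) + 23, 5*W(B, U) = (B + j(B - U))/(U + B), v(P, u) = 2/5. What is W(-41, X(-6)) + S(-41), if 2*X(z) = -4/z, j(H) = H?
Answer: 14521/610 ≈ 23.805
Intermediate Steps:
v(P, u) = ⅖ (v(P, u) = 2*(⅕) = ⅖)
X(z) = -2/z (X(z) = (-4/z)/2 = -2/z)
W(B, U) = (-U + 2*B)/(5*(B + U)) (W(B, U) = ((B + (B - U))/(U + B))/5 = ((-U + 2*B)/(B + U))/5 = (-U + 2*B)/(5*(B + U)))
S(a) = 117/5 (S(a) = ⅖ + 23 = 117/5)
W(-41, X(-6)) + S(-41) = (-(-2)/(-6) + 2*(-41))/(5*(-41 - 2/(-6))) + 117/5 = (-(-2)*(-1)/6 - 82)/(5*(-41 - 2*(-⅙))) + 117/5 = (-1*⅓ - 82)/(5*(-41 + ⅓)) + 117/5 = (-⅓ - 82)/(5*(-122/3)) + 117/5 = (⅕)*(-3/122)*(-247/3) + 117/5 = 247/610 + 117/5 = 14521/610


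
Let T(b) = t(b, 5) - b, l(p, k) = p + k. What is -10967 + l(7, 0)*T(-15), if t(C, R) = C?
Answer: -10967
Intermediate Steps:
l(p, k) = k + p
T(b) = 0 (T(b) = b - b = 0)
-10967 + l(7, 0)*T(-15) = -10967 + (0 + 7)*0 = -10967 + 7*0 = -10967 + 0 = -10967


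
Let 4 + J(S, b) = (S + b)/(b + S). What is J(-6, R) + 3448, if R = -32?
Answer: 3445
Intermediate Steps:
J(S, b) = -3 (J(S, b) = -4 + (S + b)/(b + S) = -4 + (S + b)/(S + b) = -4 + 1 = -3)
J(-6, R) + 3448 = -3 + 3448 = 3445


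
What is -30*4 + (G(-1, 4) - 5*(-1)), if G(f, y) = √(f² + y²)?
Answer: -115 + √17 ≈ -110.88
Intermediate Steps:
-30*4 + (G(-1, 4) - 5*(-1)) = -30*4 + (√((-1)² + 4²) - 5*(-1)) = -120 + (√(1 + 16) + 5) = -120 + (√17 + 5) = -120 + (5 + √17) = -115 + √17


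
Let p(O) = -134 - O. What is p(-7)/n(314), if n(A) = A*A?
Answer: -127/98596 ≈ -0.0012881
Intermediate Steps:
n(A) = A**2
p(-7)/n(314) = (-134 - 1*(-7))/(314**2) = (-134 + 7)/98596 = -127*1/98596 = -127/98596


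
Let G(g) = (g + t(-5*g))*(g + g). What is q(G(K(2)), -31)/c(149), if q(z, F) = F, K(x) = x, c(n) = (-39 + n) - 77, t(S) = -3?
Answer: -31/33 ≈ -0.93939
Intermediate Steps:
c(n) = -116 + n
G(g) = 2*g*(-3 + g) (G(g) = (g - 3)*(g + g) = (-3 + g)*(2*g) = 2*g*(-3 + g))
q(G(K(2)), -31)/c(149) = -31/(-116 + 149) = -31/33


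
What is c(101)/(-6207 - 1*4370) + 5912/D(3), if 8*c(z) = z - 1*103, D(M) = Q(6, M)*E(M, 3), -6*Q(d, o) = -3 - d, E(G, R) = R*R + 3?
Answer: 125062457/380772 ≈ 328.44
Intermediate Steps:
E(G, R) = 3 + R² (E(G, R) = R² + 3 = 3 + R²)
Q(d, o) = ½ + d/6 (Q(d, o) = -(-3 - d)/6 = ½ + d/6)
D(M) = 18 (D(M) = (½ + (⅙)*6)*(3 + 3²) = (½ + 1)*(3 + 9) = (3/2)*12 = 18)
c(z) = -103/8 + z/8 (c(z) = (z - 1*103)/8 = (z - 103)/8 = (-103 + z)/8 = -103/8 + z/8)
c(101)/(-6207 - 1*4370) + 5912/D(3) = (-103/8 + (⅛)*101)/(-6207 - 1*4370) + 5912/18 = (-103/8 + 101/8)/(-6207 - 4370) + 5912*(1/18) = -¼/(-10577) + 2956/9 = -¼*(-1/10577) + 2956/9 = 1/42308 + 2956/9 = 125062457/380772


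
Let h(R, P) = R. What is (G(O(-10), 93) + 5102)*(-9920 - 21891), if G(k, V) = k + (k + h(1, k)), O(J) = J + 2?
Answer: -161822557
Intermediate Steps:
O(J) = 2 + J
G(k, V) = 1 + 2*k (G(k, V) = k + (k + 1) = k + (1 + k) = 1 + 2*k)
(G(O(-10), 93) + 5102)*(-9920 - 21891) = ((1 + 2*(2 - 10)) + 5102)*(-9920 - 21891) = ((1 + 2*(-8)) + 5102)*(-31811) = ((1 - 16) + 5102)*(-31811) = (-15 + 5102)*(-31811) = 5087*(-31811) = -161822557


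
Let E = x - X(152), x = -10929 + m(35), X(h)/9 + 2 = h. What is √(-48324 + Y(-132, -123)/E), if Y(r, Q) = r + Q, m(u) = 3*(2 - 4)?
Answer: I*√3601537849/273 ≈ 219.83*I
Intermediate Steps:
m(u) = -6 (m(u) = 3*(-2) = -6)
X(h) = -18 + 9*h
Y(r, Q) = Q + r
x = -10935 (x = -10929 - 6 = -10935)
E = -12285 (E = -10935 - (-18 + 9*152) = -10935 - (-18 + 1368) = -10935 - 1*1350 = -10935 - 1350 = -12285)
√(-48324 + Y(-132, -123)/E) = √(-48324 + (-123 - 132)/(-12285)) = √(-48324 - 255*(-1/12285)) = √(-48324 + 17/819) = √(-39577339/819) = I*√3601537849/273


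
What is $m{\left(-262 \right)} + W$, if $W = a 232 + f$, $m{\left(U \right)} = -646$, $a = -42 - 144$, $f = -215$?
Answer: $-44013$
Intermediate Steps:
$a = -186$ ($a = -42 - 144 = -186$)
$W = -43367$ ($W = \left(-186\right) 232 - 215 = -43152 - 215 = -43367$)
$m{\left(-262 \right)} + W = -646 - 43367 = -44013$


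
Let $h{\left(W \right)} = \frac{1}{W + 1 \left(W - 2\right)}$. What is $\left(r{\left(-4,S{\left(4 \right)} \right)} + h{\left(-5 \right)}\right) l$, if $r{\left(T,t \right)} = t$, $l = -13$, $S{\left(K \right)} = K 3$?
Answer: $- \frac{1859}{12} \approx -154.92$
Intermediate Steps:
$S{\left(K \right)} = 3 K$
$h{\left(W \right)} = \frac{1}{-2 + 2 W}$ ($h{\left(W \right)} = \frac{1}{W + 1 \left(-2 + W\right)} = \frac{1}{W + \left(-2 + W\right)} = \frac{1}{-2 + 2 W}$)
$\left(r{\left(-4,S{\left(4 \right)} \right)} + h{\left(-5 \right)}\right) l = \left(3 \cdot 4 + \frac{1}{2 \left(-1 - 5\right)}\right) \left(-13\right) = \left(12 + \frac{1}{2 \left(-6\right)}\right) \left(-13\right) = \left(12 + \frac{1}{2} \left(- \frac{1}{6}\right)\right) \left(-13\right) = \left(12 - \frac{1}{12}\right) \left(-13\right) = \frac{143}{12} \left(-13\right) = - \frac{1859}{12}$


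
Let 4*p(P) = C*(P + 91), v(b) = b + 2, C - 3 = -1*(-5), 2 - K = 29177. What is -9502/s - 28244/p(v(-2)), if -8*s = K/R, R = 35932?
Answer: -248970038342/2654925 ≈ -93777.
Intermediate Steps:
K = -29175 (K = 2 - 1*29177 = 2 - 29177 = -29175)
C = 8 (C = 3 - 1*(-5) = 3 + 5 = 8)
v(b) = 2 + b
s = 29175/287456 (s = -(-29175)/(8*35932) = -⅛*(-29175/35932) = 29175/287456 ≈ 0.10149)
p(P) = 182 + 2*P (p(P) = (8*(P + 91))/4 = (8*(91 + P))/4 = (728 + 8*P)/4 = 182 + 2*P)
-9502/s - 28244/p(v(-2)) = -9502/29175/287456 - 28244/(182 + 2*(2 - 2)) = -9502*287456/29175 - 28244/(182 + 2*0) = -2731406912/29175 - 28244/(182 + 0) = -2731406912/29175 - 28244/182 = -2731406912/29175 - 28244*1/182 = -2731406912/29175 - 14122/91 = -248970038342/2654925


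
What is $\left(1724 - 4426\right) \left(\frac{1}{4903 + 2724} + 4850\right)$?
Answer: $- \frac{99949549602}{7627} \approx -1.3105 \cdot 10^{7}$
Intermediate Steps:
$\left(1724 - 4426\right) \left(\frac{1}{4903 + 2724} + 4850\right) = - 2702 \left(\frac{1}{7627} + 4850\right) = \left(-2702\right) \frac{36990951}{7627} = - \frac{99949549602}{7627}$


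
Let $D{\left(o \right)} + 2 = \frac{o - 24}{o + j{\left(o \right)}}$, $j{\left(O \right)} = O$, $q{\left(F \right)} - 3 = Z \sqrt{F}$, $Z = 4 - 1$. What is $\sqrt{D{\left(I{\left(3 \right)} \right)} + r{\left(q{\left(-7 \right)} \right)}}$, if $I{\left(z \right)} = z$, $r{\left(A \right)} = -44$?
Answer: $\frac{3 i \sqrt{22}}{2} \approx 7.0356 i$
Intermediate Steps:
$Z = 3$ ($Z = 4 - 1 = 3$)
$q{\left(F \right)} = 3 + 3 \sqrt{F}$
$D{\left(o \right)} = -2 + \frac{-24 + o}{2 o}$ ($D{\left(o \right)} = -2 + \frac{o - 24}{o + o} = -2 + \frac{-24 + o}{2 o}$)
$\sqrt{D{\left(I{\left(3 \right)} \right)} + r{\left(q{\left(-7 \right)} \right)}} = \sqrt{\left(- \frac{3}{2} - \frac{12}{3}\right) - 44} = \sqrt{\left(- \frac{3}{2} - 4\right) - 44} = \sqrt{- \frac{11}{2} - 44} = \sqrt{- \frac{99}{2}} = \frac{3 i \sqrt{22}}{2}$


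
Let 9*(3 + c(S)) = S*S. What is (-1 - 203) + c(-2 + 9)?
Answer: -1814/9 ≈ -201.56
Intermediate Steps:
c(S) = -3 + S²/9 (c(S) = -3 + (S*S)/9 = -3 + S²/9)
(-1 - 203) + c(-2 + 9) = (-1 - 203) + (-3 + (-2 + 9)²/9) = -204 + (-3 + (⅑)*7²) = -204 + (-3 + (⅑)*49) = -204 + (-3 + 49/9) = -204 + 22/9 = -1814/9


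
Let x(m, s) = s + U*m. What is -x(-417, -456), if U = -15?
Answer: -5799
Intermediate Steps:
x(m, s) = s - 15*m
-x(-417, -456) = -(-456 - 15*(-417)) = -(-456 + 6255) = -1*5799 = -5799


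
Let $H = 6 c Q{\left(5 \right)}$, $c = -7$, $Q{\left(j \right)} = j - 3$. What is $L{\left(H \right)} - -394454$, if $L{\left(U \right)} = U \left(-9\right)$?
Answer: $395210$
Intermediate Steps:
$Q{\left(j \right)} = -3 + j$
$H = -84$ ($H = 6 \left(-7\right) \left(-3 + 5\right) = \left(-42\right) 2 = -84$)
$L{\left(U \right)} = - 9 U$
$L{\left(H \right)} - -394454 = \left(-9\right) \left(-84\right) - -394454 = 756 + 394454 = 395210$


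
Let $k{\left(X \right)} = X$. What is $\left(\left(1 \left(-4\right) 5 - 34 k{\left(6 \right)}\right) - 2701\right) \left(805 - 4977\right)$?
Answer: $12203100$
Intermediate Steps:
$\left(\left(1 \left(-4\right) 5 - 34 k{\left(6 \right)}\right) - 2701\right) \left(805 - 4977\right) = \left(\left(1 \left(-4\right) 5 - 204\right) - 2701\right) \left(805 - 4977\right) = \left(\left(\left(-4\right) 5 - 204\right) - 2701\right) \left(-4172\right) = \left(\left(-20 - 204\right) - 2701\right) \left(-4172\right) = \left(-224 - 2701\right) \left(-4172\right) = \left(-2925\right) \left(-4172\right) = 12203100$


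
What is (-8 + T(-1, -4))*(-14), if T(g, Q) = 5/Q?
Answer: 259/2 ≈ 129.50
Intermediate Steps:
(-8 + T(-1, -4))*(-14) = (-8 + 5/(-4))*(-14) = (-8 + 5*(-1/4))*(-14) = (-8 - 5/4)*(-14) = -37/4*(-14) = 259/2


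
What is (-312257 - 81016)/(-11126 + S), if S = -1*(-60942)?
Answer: -393273/49816 ≈ -7.8945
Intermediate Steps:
S = 60942
(-312257 - 81016)/(-11126 + S) = (-312257 - 81016)/(-11126 + 60942) = -393273/49816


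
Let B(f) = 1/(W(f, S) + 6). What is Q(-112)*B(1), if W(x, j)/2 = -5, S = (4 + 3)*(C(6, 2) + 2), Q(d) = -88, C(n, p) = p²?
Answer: 22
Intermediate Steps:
S = 42 (S = (4 + 3)*(2² + 2) = 7*(4 + 2) = 7*6 = 42)
W(x, j) = -10 (W(x, j) = 2*(-5) = -10)
B(f) = -¼ (B(f) = 1/(-10 + 6) = 1/(-4) = -¼)
Q(-112)*B(1) = -88*(-¼) = 22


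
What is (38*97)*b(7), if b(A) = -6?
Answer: -22116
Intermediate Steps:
(38*97)*b(7) = (38*97)*(-6) = 3686*(-6) = -22116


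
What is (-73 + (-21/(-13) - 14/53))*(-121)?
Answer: 5973286/689 ≈ 8669.5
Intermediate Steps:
(-73 + (-21/(-13) - 14/53))*(-121) = (-73 + (-21*(-1/13) - 14*1/53))*(-121) = (-73 + (21/13 - 14/53))*(-121) = (-73 + 931/689)*(-121) = -49366/689*(-121) = 5973286/689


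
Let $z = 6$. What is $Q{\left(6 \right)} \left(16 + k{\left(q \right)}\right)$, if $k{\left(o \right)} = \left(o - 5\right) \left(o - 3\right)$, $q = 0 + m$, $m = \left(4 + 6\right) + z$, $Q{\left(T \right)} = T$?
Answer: $954$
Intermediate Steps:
$m = 16$ ($m = \left(4 + 6\right) + 6 = 10 + 6 = 16$)
$q = 16$ ($q = 0 + 16 = 16$)
$k{\left(o \right)} = \left(-5 + o\right) \left(-3 + o\right)$
$Q{\left(6 \right)} \left(16 + k{\left(q \right)}\right) = 6 \left(16 + \left(15 + 16^{2} - 128\right)\right) = 6 \left(16 + \left(15 + 256 - 128\right)\right) = 6 \left(16 + 143\right) = 6 \cdot 159 = 954$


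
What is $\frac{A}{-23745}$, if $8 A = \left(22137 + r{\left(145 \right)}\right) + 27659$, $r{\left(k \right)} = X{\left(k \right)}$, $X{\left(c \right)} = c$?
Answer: $- \frac{16647}{63320} \approx -0.2629$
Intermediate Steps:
$r{\left(k \right)} = k$
$A = \frac{49941}{8}$ ($A = \frac{\left(22137 + 145\right) + 27659}{8} = \frac{22282 + 27659}{8} = \frac{1}{8} \cdot 49941 = \frac{49941}{8} \approx 6242.6$)
$\frac{A}{-23745} = \frac{49941}{8 \left(-23745\right)} = \frac{49941}{8} \left(- \frac{1}{23745}\right) = - \frac{16647}{63320}$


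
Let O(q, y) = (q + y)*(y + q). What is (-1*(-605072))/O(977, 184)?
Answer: 605072/1347921 ≈ 0.44889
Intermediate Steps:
O(q, y) = (q + y)² (O(q, y) = (q + y)*(q + y) = (q + y)²)
(-1*(-605072))/O(977, 184) = (-1*(-605072))/((977 + 184)²) = 605072/(1161²) = 605072/1347921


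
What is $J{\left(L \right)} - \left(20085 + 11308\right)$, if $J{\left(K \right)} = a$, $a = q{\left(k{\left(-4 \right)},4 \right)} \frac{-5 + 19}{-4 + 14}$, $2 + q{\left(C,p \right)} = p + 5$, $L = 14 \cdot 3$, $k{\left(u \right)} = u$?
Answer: $- \frac{156916}{5} \approx -31383.0$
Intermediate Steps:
$L = 42$
$q{\left(C,p \right)} = 3 + p$ ($q{\left(C,p \right)} = -2 + \left(p + 5\right) = -2 + \left(5 + p\right) = 3 + p$)
$a = \frac{49}{5}$ ($a = \left(3 + 4\right) \frac{-5 + 19}{-4 + 14} = 7 \cdot \frac{14}{10} = 7 \cdot 14 \cdot \frac{1}{10} = 7 \cdot \frac{7}{5} = \frac{49}{5} \approx 9.8$)
$J{\left(K \right)} = \frac{49}{5}$
$J{\left(L \right)} - \left(20085 + 11308\right) = \frac{49}{5} - \left(20085 + 11308\right) = \frac{49}{5} - 31393 = - \frac{156916}{5}$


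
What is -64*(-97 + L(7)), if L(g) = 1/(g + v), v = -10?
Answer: 18688/3 ≈ 6229.3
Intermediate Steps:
L(g) = 1/(-10 + g) (L(g) = 1/(g - 10) = 1/(-10 + g))
-64*(-97 + L(7)) = -64*(-97 + 1/(-10 + 7)) = -64*(-97 + 1/(-3)) = -64*(-97 - ⅓) = -64*(-292/3) = 18688/3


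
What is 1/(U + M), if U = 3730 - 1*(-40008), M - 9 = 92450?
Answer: 1/136197 ≈ 7.3423e-6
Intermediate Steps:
M = 92459 (M = 9 + 92450 = 92459)
U = 43738 (U = 3730 + 40008 = 43738)
1/(U + M) = 1/(43738 + 92459) = 1/136197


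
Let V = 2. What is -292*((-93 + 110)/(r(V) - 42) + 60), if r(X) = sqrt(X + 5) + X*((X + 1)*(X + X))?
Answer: -5464488/317 + 4964*sqrt(7)/317 ≈ -17197.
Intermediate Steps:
r(X) = sqrt(5 + X) + 2*X**2*(1 + X) (r(X) = sqrt(5 + X) + X*((1 + X)*(2*X)) = sqrt(5 + X) + X*(2*X*(1 + X)) = sqrt(5 + X) + 2*X**2*(1 + X))
-292*((-93 + 110)/(r(V) - 42) + 60) = -292*((-93 + 110)/((sqrt(5 + 2) + 2*2**2 + 2*2**3) - 42) + 60) = -292*(17/((sqrt(7) + 2*4 + 2*8) - 42) + 60) = -292*(17/((sqrt(7) + 8 + 16) - 42) + 60) = -292*(17/((24 + sqrt(7)) - 42) + 60) = -292*(17/(-18 + sqrt(7)) + 60) = -292*(60 + 17/(-18 + sqrt(7))) = -17520 - 4964/(-18 + sqrt(7))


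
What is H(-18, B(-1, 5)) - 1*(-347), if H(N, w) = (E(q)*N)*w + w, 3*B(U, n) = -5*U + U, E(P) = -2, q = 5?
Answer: 1189/3 ≈ 396.33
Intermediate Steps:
B(U, n) = -4*U/3 (B(U, n) = (-5*U + U)/3 = (-4*U)/3 = -4*U/3)
H(N, w) = w - 2*N*w (H(N, w) = (-2*N)*w + w = -2*N*w + w = w - 2*N*w)
H(-18, B(-1, 5)) - 1*(-347) = (-4/3*(-1))*(1 - 2*(-18)) - 1*(-347) = 4*(1 + 36)/3 + 347 = (4/3)*37 + 347 = 148/3 + 347 = 1189/3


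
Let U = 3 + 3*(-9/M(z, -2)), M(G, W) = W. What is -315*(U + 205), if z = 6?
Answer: -139545/2 ≈ -69773.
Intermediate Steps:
U = 33/2 (U = 3 + 3*(-9/(-2)) = 3 + 3*(-9*(-1/2)) = 3 + 3*(9/2) = 3 + 27/2 = 33/2 ≈ 16.500)
-315*(U + 205) = -315*(33/2 + 205) = -315*443/2 = -139545/2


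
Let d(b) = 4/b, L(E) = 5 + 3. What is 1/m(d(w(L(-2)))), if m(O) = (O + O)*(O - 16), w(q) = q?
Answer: -2/31 ≈ -0.064516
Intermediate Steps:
L(E) = 8
m(O) = 2*O*(-16 + O) (m(O) = (2*O)*(-16 + O) = 2*O*(-16 + O))
1/m(d(w(L(-2)))) = 1/(2*(4/8)*(-16 + 4/8)) = 1/(2*(4*(⅛))*(-16 + 4*(⅛))) = 1/(2*(½)*(-16 + ½)) = 1/(2*(½)*(-31/2)) = 1/(-31/2) = -2/31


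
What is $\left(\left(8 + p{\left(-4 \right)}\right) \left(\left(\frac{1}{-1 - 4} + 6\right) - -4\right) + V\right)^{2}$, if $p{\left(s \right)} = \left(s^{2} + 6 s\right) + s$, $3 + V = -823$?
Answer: $\frac{18714276}{25} \approx 7.4857 \cdot 10^{5}$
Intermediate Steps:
$V = -826$ ($V = -3 - 823 = -826$)
$p{\left(s \right)} = s^{2} + 7 s$
$\left(\left(8 + p{\left(-4 \right)}\right) \left(\left(\frac{1}{-1 - 4} + 6\right) - -4\right) + V\right)^{2} = \left(\left(8 - 4 \left(7 - 4\right)\right) \left(\left(\frac{1}{-1 - 4} + 6\right) - -4\right) - 826\right)^{2} = \left(\left(8 - 12\right) \left(\left(\frac{1}{-5} + 6\right) + 4\right) - 826\right)^{2} = \left(\left(8 - 12\right) \left(\left(- \frac{1}{5} + 6\right) + 4\right) - 826\right)^{2} = \left(- 4 \left(\frac{29}{5} + 4\right) - 826\right)^{2} = \left(\left(-4\right) \frac{49}{5} - 826\right)^{2} = \left(- \frac{196}{5} - 826\right)^{2} = \left(- \frac{4326}{5}\right)^{2} = \frac{18714276}{25}$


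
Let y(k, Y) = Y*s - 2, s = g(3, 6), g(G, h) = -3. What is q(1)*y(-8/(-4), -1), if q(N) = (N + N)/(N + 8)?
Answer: 2/9 ≈ 0.22222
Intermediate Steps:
s = -3
y(k, Y) = -2 - 3*Y (y(k, Y) = Y*(-3) - 2 = -3*Y - 2 = -2 - 3*Y)
q(N) = 2*N/(8 + N) (q(N) = (2*N)/(8 + N) = 2*N/(8 + N))
q(1)*y(-8/(-4), -1) = (2*1/(8 + 1))*(-2 - 3*(-1)) = (2*1/9)*(-2 + 3) = (2*1*(⅑))*1 = (2/9)*1 = 2/9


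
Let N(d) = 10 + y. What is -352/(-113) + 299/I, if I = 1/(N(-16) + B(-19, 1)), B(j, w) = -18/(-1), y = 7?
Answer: 1182897/113 ≈ 10468.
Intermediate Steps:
N(d) = 17 (N(d) = 10 + 7 = 17)
B(j, w) = 18 (B(j, w) = -18*(-1) = 18)
I = 1/35 (I = 1/(17 + 18) = 1/35 ≈ 0.028571)
-352/(-113) + 299/I = -352/(-113) + 299/(1/35) = -352*(-1/113) + 299*35 = 352/113 + 10465 = 1182897/113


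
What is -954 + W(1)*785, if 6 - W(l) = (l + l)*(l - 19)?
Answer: 32016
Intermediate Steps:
W(l) = 6 - 2*l*(-19 + l) (W(l) = 6 - (l + l)*(l - 19) = 6 - 2*l*(-19 + l))
-954 + W(1)*785 = -954 + (6 - 2*1² + 38*1)*785 = -954 + (6 - 2*1 + 38)*785 = -954 + (6 - 2 + 38)*785 = -954 + 42*785 = -954 + 32970 = 32016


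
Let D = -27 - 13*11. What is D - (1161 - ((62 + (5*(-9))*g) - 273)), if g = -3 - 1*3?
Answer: -1272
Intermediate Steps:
g = -6 (g = -3 - 3 = -6)
D = -170 (D = -27 - 143 = -170)
D - (1161 - ((62 + (5*(-9))*g) - 273)) = -170 - (1161 - ((62 + (5*(-9))*(-6)) - 273)) = -170 - (1161 - ((62 - 45*(-6)) - 273)) = -170 - (1161 - ((62 + 270) - 273)) = -170 - (1161 - (332 - 273)) = -170 - (1161 - 1*59) = -170 - (1161 - 59) = -170 - 1*1102 = -170 - 1102 = -1272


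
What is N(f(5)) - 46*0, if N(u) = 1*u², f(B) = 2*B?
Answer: 100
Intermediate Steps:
N(u) = u²
N(f(5)) - 46*0 = (2*5)² - 46*0 = 10² + 0 = 100 + 0 = 100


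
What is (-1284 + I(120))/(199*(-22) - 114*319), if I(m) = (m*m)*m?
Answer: -431679/10186 ≈ -42.380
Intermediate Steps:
I(m) = m³ (I(m) = m²*m = m³)
(-1284 + I(120))/(199*(-22) - 114*319) = (-1284 + 120³)/(199*(-22) - 114*319) = (-1284 + 1728000)/(-4378 - 36366) = 1726716/(-40744) = 1726716*(-1/40744) = -431679/10186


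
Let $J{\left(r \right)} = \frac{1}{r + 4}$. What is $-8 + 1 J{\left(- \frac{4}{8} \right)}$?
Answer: $- \frac{54}{7} \approx -7.7143$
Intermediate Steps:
$J{\left(r \right)} = \frac{1}{4 + r}$
$-8 + 1 J{\left(- \frac{4}{8} \right)} = -8 + 1 \frac{1}{4 - \frac{4}{8}} = -8 + 1 \frac{1}{4 - \frac{1}{2}} = -8 + 1 \frac{1}{\frac{7}{2}} = -8 + 1 \cdot \frac{2}{7} = -8 + \frac{2}{7} = - \frac{54}{7}$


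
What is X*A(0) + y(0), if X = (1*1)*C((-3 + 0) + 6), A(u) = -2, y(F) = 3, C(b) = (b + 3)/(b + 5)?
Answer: 3/2 ≈ 1.5000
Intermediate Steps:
C(b) = (3 + b)/(5 + b)
X = ¾ (X = (1*1)*((3 + ((-3 + 0) + 6))/(5 + ((-3 + 0) + 6))) = 1*((3 + (-3 + 6))/(5 + (-3 + 6))) = 1*((3 + 3)/(5 + 3)) = 1*(6/8) = 1*((⅛)*6) = 1*(¾) = ¾ ≈ 0.75000)
X*A(0) + y(0) = (¾)*(-2) + 3 = -3/2 + 3 = 3/2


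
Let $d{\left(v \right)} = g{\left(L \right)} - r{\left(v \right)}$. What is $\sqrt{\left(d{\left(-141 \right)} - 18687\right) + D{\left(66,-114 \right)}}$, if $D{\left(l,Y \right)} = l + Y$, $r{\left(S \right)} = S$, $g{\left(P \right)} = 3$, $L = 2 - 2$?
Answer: $i \sqrt{18591} \approx 136.35 i$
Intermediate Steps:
$L = 0$ ($L = 2 - 2 = 0$)
$D{\left(l,Y \right)} = Y + l$
$d{\left(v \right)} = 3 - v$
$\sqrt{\left(d{\left(-141 \right)} - 18687\right) + D{\left(66,-114 \right)}} = \sqrt{\left(\left(3 - -141\right) - 18687\right) + \left(-114 + 66\right)} = \sqrt{\left(\left(3 + 141\right) - 18687\right) - 48} = \sqrt{\left(144 - 18687\right) - 48} = \sqrt{-18543 - 48} = \sqrt{-18591} = i \sqrt{18591}$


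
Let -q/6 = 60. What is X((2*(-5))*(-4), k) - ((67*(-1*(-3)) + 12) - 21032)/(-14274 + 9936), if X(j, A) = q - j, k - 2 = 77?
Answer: -1756019/4338 ≈ -404.80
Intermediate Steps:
q = -360 (q = -6*60 = -360)
k = 79 (k = 2 + 77 = 79)
X(j, A) = -360 - j
X((2*(-5))*(-4), k) - ((67*(-1*(-3)) + 12) - 21032)/(-14274 + 9936) = (-360 - 2*(-5)*(-4)) - ((67*(-1*(-3)) + 12) - 21032)/(-14274 + 9936) = (-360 - (-10)*(-4)) - ((67*3 + 12) - 21032)/(-4338) = (-360 - 1*40) - ((201 + 12) - 21032)*(-1)/4338 = (-360 - 40) - (213 - 21032)*(-1)/4338 = -400 - (-20819)*(-1)/4338 = -400 - 1*20819/4338 = -400 - 20819/4338 = -1756019/4338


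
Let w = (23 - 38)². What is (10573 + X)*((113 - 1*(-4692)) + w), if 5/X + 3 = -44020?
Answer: 2341239525220/44023 ≈ 5.3182e+7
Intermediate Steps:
X = -5/44023 (X = 5/(-3 - 44020) = 5/(-44023) = 5*(-1/44023) = -5/44023 ≈ -0.00011358)
w = 225 (w = (-15)² = 225)
(10573 + X)*((113 - 1*(-4692)) + w) = (10573 - 5/44023)*((113 - 1*(-4692)) + 225) = 465455174*((113 + 4692) + 225)/44023 = 465455174*(4805 + 225)/44023 = (465455174/44023)*5030 = 2341239525220/44023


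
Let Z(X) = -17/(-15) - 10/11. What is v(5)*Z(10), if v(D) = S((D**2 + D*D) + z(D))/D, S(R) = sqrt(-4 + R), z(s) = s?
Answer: 37*sqrt(51)/825 ≈ 0.32028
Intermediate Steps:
Z(X) = 37/165 (Z(X) = -17*(-1/15) - 10*1/11 = 17/15 - 10/11 = 37/165)
v(D) = sqrt(-4 + D + 2*D**2)/D (v(D) = sqrt(-4 + ((D**2 + D*D) + D))/D = sqrt(-4 + ((D**2 + D**2) + D))/D = sqrt(-4 + (2*D**2 + D))/D = sqrt(-4 + (D + 2*D**2))/D = sqrt(-4 + D + 2*D**2)/D)
v(5)*Z(10) = (sqrt(-4 + 5 + 2*5**2)/5)*(37/165) = (sqrt(-4 + 5 + 2*25)/5)*(37/165) = (sqrt(-4 + 5 + 50)/5)*(37/165) = (sqrt(51)/5)*(37/165) = 37*sqrt(51)/825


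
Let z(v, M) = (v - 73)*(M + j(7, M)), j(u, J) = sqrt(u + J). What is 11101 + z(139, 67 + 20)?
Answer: 16843 + 66*sqrt(94) ≈ 17483.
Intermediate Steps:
j(u, J) = sqrt(J + u)
z(v, M) = (-73 + v)*(M + sqrt(7 + M)) (z(v, M) = (v - 73)*(M + sqrt(M + 7)) = (-73 + v)*(M + sqrt(7 + M)))
11101 + z(139, 67 + 20) = 11101 + (-73*(67 + 20) - 73*sqrt(7 + (67 + 20)) + (67 + 20)*139 + 139*sqrt(7 + (67 + 20))) = 11101 + (-73*87 - 73*sqrt(7 + 87) + 87*139 + 139*sqrt(7 + 87)) = 11101 + (-6351 - 73*sqrt(94) + 12093 + 139*sqrt(94)) = 11101 + (5742 + 66*sqrt(94)) = 16843 + 66*sqrt(94)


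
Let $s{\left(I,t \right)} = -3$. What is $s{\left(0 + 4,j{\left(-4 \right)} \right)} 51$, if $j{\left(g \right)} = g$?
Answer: $-153$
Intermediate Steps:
$s{\left(0 + 4,j{\left(-4 \right)} \right)} 51 = \left(-3\right) 51 = -153$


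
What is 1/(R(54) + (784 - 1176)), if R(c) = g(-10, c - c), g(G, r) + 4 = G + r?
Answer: -1/406 ≈ -0.0024631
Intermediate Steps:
g(G, r) = -4 + G + r (g(G, r) = -4 + (G + r) = -4 + G + r)
R(c) = -14 (R(c) = -4 - 10 + (c - c) = -4 - 10 + 0 = -14)
1/(R(54) + (784 - 1176)) = 1/(-14 + (784 - 1176)) = 1/(-14 - 392) = 1/(-406) = -1/406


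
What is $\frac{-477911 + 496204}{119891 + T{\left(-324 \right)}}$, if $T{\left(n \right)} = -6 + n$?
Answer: $\frac{18293}{119561} \approx 0.153$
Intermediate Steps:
$\frac{-477911 + 496204}{119891 + T{\left(-324 \right)}} = \frac{-477911 + 496204}{119891 - 330} = \frac{18293}{119891 - 330} = \frac{18293}{119561}$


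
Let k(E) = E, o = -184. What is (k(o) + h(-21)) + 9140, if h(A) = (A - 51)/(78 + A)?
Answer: 170140/19 ≈ 8954.7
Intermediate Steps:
h(A) = (-51 + A)/(78 + A)
(k(o) + h(-21)) + 9140 = (-184 + (-51 - 21)/(78 - 21)) + 9140 = (-184 - 72/57) + 9140 = (-184 + (1/57)*(-72)) + 9140 = (-184 - 24/19) + 9140 = -3520/19 + 9140 = 170140/19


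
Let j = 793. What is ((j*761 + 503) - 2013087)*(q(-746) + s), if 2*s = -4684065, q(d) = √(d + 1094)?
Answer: 6600367516215/2 - 2818222*√87 ≈ 3.3002e+12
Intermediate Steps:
q(d) = √(1094 + d)
s = -4684065/2 (s = (½)*(-4684065) = -4684065/2 ≈ -2.3420e+6)
((j*761 + 503) - 2013087)*(q(-746) + s) = ((793*761 + 503) - 2013087)*(√(1094 - 746) - 4684065/2) = ((603473 + 503) - 2013087)*(√348 - 4684065/2) = (603976 - 2013087)*(2*√87 - 4684065/2) = -1409111*(-4684065/2 + 2*√87) = 6600367516215/2 - 2818222*√87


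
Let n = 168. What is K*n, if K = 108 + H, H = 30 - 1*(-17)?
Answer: 26040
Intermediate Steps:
H = 47 (H = 30 + 17 = 47)
K = 155 (K = 108 + 47 = 155)
K*n = 155*168 = 26040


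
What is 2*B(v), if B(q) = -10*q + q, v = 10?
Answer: -180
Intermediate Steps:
B(q) = -9*q
2*B(v) = 2*(-9*10) = 2*(-90) = -180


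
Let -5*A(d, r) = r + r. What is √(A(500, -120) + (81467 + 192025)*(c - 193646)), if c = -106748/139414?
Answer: 4*I*√16083763423838239767/69707 ≈ 2.3013e+5*I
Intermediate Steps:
c = -53374/69707 (c = -106748*1/139414 = -53374/69707 ≈ -0.76569)
A(d, r) = -2*r/5 (A(d, r) = -(r + r)/5 = -2*r/5)
√(A(500, -120) + (81467 + 192025)*(c - 193646)) = √(-⅖*(-120) + (81467 + 192025)*(-53374/69707 - 193646)) = √(48 + 273492*(-13498535096/69707)) = √(48 - 3691741360475232/69707) = √(-3691741357129296/69707) = 4*I*√16083763423838239767/69707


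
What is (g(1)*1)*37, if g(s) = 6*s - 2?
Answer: 148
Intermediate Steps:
g(s) = -2 + 6*s
(g(1)*1)*37 = ((-2 + 6*1)*1)*37 = ((-2 + 6)*1)*37 = (4*1)*37 = 4*37 = 148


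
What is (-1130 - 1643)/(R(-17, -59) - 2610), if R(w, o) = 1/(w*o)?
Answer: 2781319/2617829 ≈ 1.0625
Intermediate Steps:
R(w, o) = 1/(o*w)
(-1130 - 1643)/(R(-17, -59) - 2610) = (-1130 - 1643)/(1/(-59*(-17)) - 2610) = -2773/(-1/59*(-1/17) - 2610) = -2773/(1/1003 - 2610) = -2773/(-2617829/1003) = -2773*(-1003/2617829) = 2781319/2617829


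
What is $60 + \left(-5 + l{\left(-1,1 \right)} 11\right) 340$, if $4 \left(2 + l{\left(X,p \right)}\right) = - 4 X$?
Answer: $-5380$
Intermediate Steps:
$l{\left(X,p \right)} = -2 - X$ ($l{\left(X,p \right)} = -2 + \frac{\left(-4\right) X}{4} = -2 - X$)
$60 + \left(-5 + l{\left(-1,1 \right)} 11\right) 340 = 60 + \left(-5 + \left(-2 - -1\right) 11\right) 340 = 60 + \left(-5 + \left(-2 + 1\right) 11\right) 340 = 60 + \left(-5 - 11\right) 340 = 60 - 5440 = -5380$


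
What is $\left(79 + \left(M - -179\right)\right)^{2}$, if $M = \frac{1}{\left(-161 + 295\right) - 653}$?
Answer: $\frac{17929477801}{269361} \approx 66563.0$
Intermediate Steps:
$M = - \frac{1}{519}$ ($M = \frac{1}{134 - 653} = \frac{1}{-519} = - \frac{1}{519} \approx -0.0019268$)
$\left(79 + \left(M - -179\right)\right)^{2} = \left(79 - - \frac{92900}{519}\right)^{2} = \left(79 + \left(- \frac{1}{519} + 179\right)\right)^{2} = \left(79 + \frac{92900}{519}\right)^{2} = \left(\frac{133901}{519}\right)^{2} = \frac{17929477801}{269361}$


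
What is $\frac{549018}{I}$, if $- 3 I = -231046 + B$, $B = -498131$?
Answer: $\frac{549018}{243059} \approx 2.2588$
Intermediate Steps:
$I = 243059$ ($I = - \frac{-231046 - 498131}{3} = \left(- \frac{1}{3}\right) \left(-729177\right) = 243059$)
$\frac{549018}{I} = \frac{549018}{243059}$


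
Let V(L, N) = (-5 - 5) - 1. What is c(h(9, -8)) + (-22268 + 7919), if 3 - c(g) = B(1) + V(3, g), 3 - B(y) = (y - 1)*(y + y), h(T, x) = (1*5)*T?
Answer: -14338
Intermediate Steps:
V(L, N) = -11 (V(L, N) = -10 - 1 = -11)
h(T, x) = 5*T
B(y) = 3 - 2*y*(-1 + y) (B(y) = 3 - (y - 1)*(y + y) = 3 - (-1 + y)*2*y = 3 - 2*y*(-1 + y))
c(g) = 11 (c(g) = 3 - ((3 - 2*1² + 2*1) - 11) = 3 - ((3 - 2*1 + 2) - 11) = 3 - ((3 - 2 + 2) - 11) = 3 - (3 - 11) = 3 - 1*(-8) = 3 + 8 = 11)
c(h(9, -8)) + (-22268 + 7919) = 11 + (-22268 + 7919) = 11 - 14349 = -14338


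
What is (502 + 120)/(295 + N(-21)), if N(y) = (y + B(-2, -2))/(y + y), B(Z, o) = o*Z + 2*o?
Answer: 1244/591 ≈ 2.1049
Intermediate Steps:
B(Z, o) = 2*o + Z*o (B(Z, o) = Z*o + 2*o = 2*o + Z*o)
N(y) = ½ (N(y) = (y - 2*(2 - 2))/(y + y) = (y - 2*0)/((2*y)) = (y + 0)*(1/(2*y)) = y*(1/(2*y)) = ½)
(502 + 120)/(295 + N(-21)) = (502 + 120)/(295 + ½) = 622/(591/2) = 622*(2/591) = 1244/591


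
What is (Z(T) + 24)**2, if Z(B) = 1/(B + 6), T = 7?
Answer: 97969/169 ≈ 579.70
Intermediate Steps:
Z(B) = 1/(6 + B)
(Z(T) + 24)**2 = (1/(6 + 7) + 24)**2 = (1/13 + 24)**2 = (313/13)**2 = 97969/169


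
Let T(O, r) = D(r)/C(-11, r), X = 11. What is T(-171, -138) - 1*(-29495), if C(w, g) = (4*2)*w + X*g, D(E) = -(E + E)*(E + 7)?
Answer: 23702563/803 ≈ 29518.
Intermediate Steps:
D(E) = -2*E*(7 + E)
C(w, g) = 8*w + 11*g (C(w, g) = (4*2)*w + 11*g = 8*w + 11*g)
T(O, r) = -2*r*(7 + r)/(-88 + 11*r) (T(O, r) = (-2*r*(7 + r))/(8*(-11) + 11*r) = (-2*r*(7 + r))/(-88 + 11*r) = -2*r*(7 + r)/(-88 + 11*r))
T(-171, -138) - 1*(-29495) = -2*(-138)*(7 - 138)/(-88 + 11*(-138)) - 1*(-29495) = -2*(-138)*(-131)/(-88 - 1518) + 29495 = -2*(-138)*(-131)/(-1606) + 29495 = -2*(-138)*(-1/1606)*(-131) + 29495 = 18078/803 + 29495 = 23702563/803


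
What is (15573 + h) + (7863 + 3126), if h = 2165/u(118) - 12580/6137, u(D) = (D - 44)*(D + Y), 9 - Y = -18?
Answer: 20576309045/774706 ≈ 26560.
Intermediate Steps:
Y = 27 (Y = 9 - 1*(-18) = 9 + 18 = 27)
u(D) = (-44 + D)*(27 + D) (u(D) = (D - 44)*(D + 27) = (-44 + D)*(27 + D))
h = -1431727/774706 (h = 2165/(-1188 + 118**2 - 17*118) - 12580/6137 = 2165/(-1188 + 13924 - 2006) - 12580*1/6137 = 2165/10730 - 740/361 = 2165*(1/10730) - 740/361 = 433/2146 - 740/361 = -1431727/774706 ≈ -1.8481)
(15573 + h) + (7863 + 3126) = (15573 - 1431727/774706) + (7863 + 3126) = 12063064811/774706 + 10989 = 20576309045/774706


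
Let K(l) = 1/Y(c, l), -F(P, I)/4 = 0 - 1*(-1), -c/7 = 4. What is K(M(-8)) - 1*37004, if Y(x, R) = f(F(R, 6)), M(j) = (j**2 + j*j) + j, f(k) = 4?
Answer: -148015/4 ≈ -37004.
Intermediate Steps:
c = -28 (c = -7*4 = -28)
F(P, I) = -4 (F(P, I) = -4*(0 - 1*(-1)) = -4*(0 + 1) = -4*1 = -4)
M(j) = j + 2*j**2 (M(j) = (j**2 + j**2) + j = 2*j**2 + j = j + 2*j**2)
Y(x, R) = 4
K(l) = 1/4
K(M(-8)) - 1*37004 = 1/4 - 1*37004 = 1/4 - 37004 = -148015/4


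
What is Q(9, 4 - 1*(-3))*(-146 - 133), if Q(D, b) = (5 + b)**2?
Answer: -40176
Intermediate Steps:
Q(9, 4 - 1*(-3))*(-146 - 133) = (5 + (4 - 1*(-3)))**2*(-146 - 133) = (5 + (4 + 3))**2*(-279) = (5 + 7)**2*(-279) = 12**2*(-279) = 144*(-279) = -40176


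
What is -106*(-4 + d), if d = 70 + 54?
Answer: -12720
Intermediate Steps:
d = 124
-106*(-4 + d) = -106*(-4 + 124) = -106*120 = -12720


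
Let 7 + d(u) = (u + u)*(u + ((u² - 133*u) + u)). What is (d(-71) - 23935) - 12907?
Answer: -2073413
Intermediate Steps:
d(u) = -7 + 2*u*(u² - 131*u) (d(u) = -7 + (u + u)*(u + ((u² - 133*u) + u)) = -7 + (2*u)*(u + (u² - 132*u)) = -7 + (2*u)*(u² - 131*u) = -7 + 2*u*(u² - 131*u))
(d(-71) - 23935) - 12907 = ((-7 - 262*(-71)² + 2*(-71)³) - 23935) - 12907 = ((-7 - 262*5041 + 2*(-357911)) - 23935) - 12907 = ((-7 - 1320742 - 715822) - 23935) - 12907 = (-2036571 - 23935) - 12907 = -2060506 - 12907 = -2073413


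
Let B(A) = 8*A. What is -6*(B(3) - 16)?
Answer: -48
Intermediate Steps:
-6*(B(3) - 16) = -6*(8*3 - 16) = -6*(24 - 16) = -6*8 = -48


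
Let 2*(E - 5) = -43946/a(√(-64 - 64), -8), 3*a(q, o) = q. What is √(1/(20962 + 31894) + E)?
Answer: √(3492209134 + 2877525785631*I*√2)/26428 ≈ 53.998 + 53.951*I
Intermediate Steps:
a(q, o) = q/3
E = 5 + 65919*I*√2/16 (E = 5 + (-43946*3/√(-64 - 64))/2 = 5 + (-43946*(-3*I*√2/16))/2 = 5 + (-(-65919)*I*√2/8)/2 = 5 + (65919*I*√2/8)/2 = 5 + 65919*I*√2/16 ≈ 5.0 + 5826.5*I)
√(1/(20962 + 31894) + E) = √(1/(20962 + 31894) + (5 + 65919*I*√2/16)) = √(1/52856 + (5 + 65919*I*√2/16)) = √(264281/52856 + 65919*I*√2/16)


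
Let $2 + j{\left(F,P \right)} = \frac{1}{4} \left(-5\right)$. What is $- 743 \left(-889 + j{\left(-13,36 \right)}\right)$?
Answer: $\frac{2651767}{4} \approx 6.6294 \cdot 10^{5}$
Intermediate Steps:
$j{\left(F,P \right)} = - \frac{13}{4}$ ($j{\left(F,P \right)} = -2 + \frac{1}{4} \left(-5\right) = -2 - \frac{5}{4} = - \frac{13}{4}$)
$- 743 \left(-889 + j{\left(-13,36 \right)}\right) = - 743 \left(-889 - \frac{13}{4}\right) = \left(-743\right) \left(- \frac{3569}{4}\right) = \frac{2651767}{4}$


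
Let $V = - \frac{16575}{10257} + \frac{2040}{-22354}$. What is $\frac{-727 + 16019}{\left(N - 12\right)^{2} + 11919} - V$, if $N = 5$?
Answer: $\frac{26253210593}{8795136592} \approx 2.985$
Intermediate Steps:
$V = - \frac{5018485}{2939551}$ ($V = \left(-16575\right) \frac{1}{10257} + 2040 \left(- \frac{1}{22354}\right) = - \frac{425}{263} - \frac{1020}{11177} = - \frac{5018485}{2939551} \approx -1.7072$)
$\frac{-727 + 16019}{\left(N - 12\right)^{2} + 11919} - V = \frac{-727 + 16019}{\left(5 - 12\right)^{2} + 11919} - - \frac{5018485}{2939551} = \frac{15292}{\left(-7\right)^{2} + 11919} + \frac{5018485}{2939551} = \frac{15292}{49 + 11919} + \frac{5018485}{2939551} = \frac{15292}{11968} + \frac{5018485}{2939551} = 15292 \cdot \frac{1}{11968} + \frac{5018485}{2939551} = \frac{3823}{2992} + \frac{5018485}{2939551} = \frac{26253210593}{8795136592}$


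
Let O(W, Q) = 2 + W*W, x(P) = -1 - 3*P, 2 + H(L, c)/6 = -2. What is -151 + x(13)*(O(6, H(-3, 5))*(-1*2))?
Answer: 2889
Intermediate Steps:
H(L, c) = -24 (H(L, c) = -12 + 6*(-2) = -12 - 12 = -24)
O(W, Q) = 2 + W²
-151 + x(13)*(O(6, H(-3, 5))*(-1*2)) = -151 + (-1 - 3*13)*((2 + 6²)*(-1*2)) = -151 + (-1 - 39)*((2 + 36)*(-2)) = -151 - 1520*(-2) = -151 - 40*(-76) = -151 + 3040 = 2889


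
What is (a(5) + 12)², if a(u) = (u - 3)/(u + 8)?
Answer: 24964/169 ≈ 147.72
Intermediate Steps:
a(u) = (-3 + u)/(8 + u)
(a(5) + 12)² = ((-3 + 5)/(8 + 5) + 12)² = (2/13 + 12)² = (158/13)² = 24964/169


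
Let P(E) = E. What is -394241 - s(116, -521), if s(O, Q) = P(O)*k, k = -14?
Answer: -392617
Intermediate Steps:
s(O, Q) = -14*O (s(O, Q) = O*(-14) = -14*O)
-394241 - s(116, -521) = -394241 - (-14)*116 = -394241 - 1*(-1624) = -394241 + 1624 = -392617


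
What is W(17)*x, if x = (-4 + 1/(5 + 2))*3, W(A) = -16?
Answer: 1296/7 ≈ 185.14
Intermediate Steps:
x = -81/7 (x = (-4 + 1/7)*3 = -27/7*3 = -81/7 ≈ -11.571)
W(17)*x = -16*(-81/7) = 1296/7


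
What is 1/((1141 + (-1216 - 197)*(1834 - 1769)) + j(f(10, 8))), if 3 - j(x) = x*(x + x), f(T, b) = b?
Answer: -1/90829 ≈ -1.1010e-5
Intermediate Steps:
j(x) = 3 - 2*x**2 (j(x) = 3 - x*(x + x) = 3 - x*2*x = 3 - 2*x**2)
1/((1141 + (-1216 - 197)*(1834 - 1769)) + j(f(10, 8))) = 1/((1141 + (-1216 - 197)*(1834 - 1769)) + (3 - 2*8**2)) = 1/((1141 - 1413*65) + (3 - 2*64)) = 1/((1141 - 91845) + (3 - 128)) = 1/(-90704 - 125) = 1/(-90829) = -1/90829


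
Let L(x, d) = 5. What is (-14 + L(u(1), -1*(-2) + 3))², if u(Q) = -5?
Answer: 81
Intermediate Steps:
(-14 + L(u(1), -1*(-2) + 3))² = (-14 + 5)² = (-9)² = 81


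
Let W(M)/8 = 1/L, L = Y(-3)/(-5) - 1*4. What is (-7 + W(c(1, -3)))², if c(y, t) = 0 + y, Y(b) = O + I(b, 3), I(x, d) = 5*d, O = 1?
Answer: 5329/81 ≈ 65.790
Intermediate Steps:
Y(b) = 16 (Y(b) = 1 + 5*3 = 1 + 15 = 16)
L = -36/5 (L = 16/(-5) - 1*4 = 16*(-⅕) - 4 = -16/5 - 4 = -36/5 ≈ -7.2000)
c(y, t) = y
W(M) = -10/9 (W(M) = 8/(-36/5) = 8*(-5/36) = -10/9)
(-7 + W(c(1, -3)))² = (-7 - 10/9)² = (-73/9)² = 5329/81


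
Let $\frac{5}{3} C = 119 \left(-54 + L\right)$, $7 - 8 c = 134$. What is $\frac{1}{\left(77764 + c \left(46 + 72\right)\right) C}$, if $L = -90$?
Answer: $- \frac{5}{3901391676} \approx -1.2816 \cdot 10^{-9}$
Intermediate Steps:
$c = - \frac{127}{8}$ ($c = \frac{7}{8} - \frac{67}{4} = - \frac{127}{8} \approx -15.875$)
$C = - \frac{51408}{5}$ ($C = \frac{3 \cdot 119 \left(-54 - 90\right)}{5} = \frac{3 \cdot 119 \left(-144\right)}{5} = \frac{3}{5} \left(-17136\right) = - \frac{51408}{5} \approx -10282.0$)
$\frac{1}{\left(77764 + c \left(46 + 72\right)\right) C} = \frac{1}{\left(77764 - \frac{127 \left(46 + 72\right)}{8}\right) \left(- \frac{51408}{5}\right)} = \frac{1}{77764 - \frac{7493}{4}} \left(- \frac{5}{51408}\right) = \frac{1}{\frac{303563}{4}} \left(- \frac{5}{51408}\right) = \frac{4}{303563} \left(- \frac{5}{51408}\right) = - \frac{5}{3901391676}$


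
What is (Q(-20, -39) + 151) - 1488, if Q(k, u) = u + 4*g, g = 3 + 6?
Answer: -1340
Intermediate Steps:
g = 9
Q(k, u) = 36 + u (Q(k, u) = u + 4*9 = u + 36 = 36 + u)
(Q(-20, -39) + 151) - 1488 = ((36 - 39) + 151) - 1488 = (-3 + 151) - 1488 = 148 - 1488 = -1340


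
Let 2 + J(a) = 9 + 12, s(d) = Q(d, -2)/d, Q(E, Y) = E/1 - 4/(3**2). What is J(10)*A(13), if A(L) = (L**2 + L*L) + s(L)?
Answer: 753521/117 ≈ 6440.4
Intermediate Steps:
Q(E, Y) = -4/9 + E (Q(E, Y) = E*1 - 4/9 = E - 4*1/9 = E - 4/9 = -4/9 + E)
s(d) = (-4/9 + d)/d
J(a) = 19 (J(a) = -2 + (9 + 12) = -2 + 21 = 19)
A(L) = 2*L**2 + (-4/9 + L)/L (A(L) = (L**2 + L*L) + (-4/9 + L)/L = (L**2 + L**2) + (-4/9 + L)/L = 2*L**2 + (-4/9 + L)/L)
J(10)*A(13) = 19*((-4/9 + 13 + 2*13**3)/13) = 19*((-4/9 + 13 + 2*2197)/13) = 19*((-4/9 + 13 + 4394)/13) = 19*((1/13)*(39659/9)) = 19*(39659/117) = 753521/117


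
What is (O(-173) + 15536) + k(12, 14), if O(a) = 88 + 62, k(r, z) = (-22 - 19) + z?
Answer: 15659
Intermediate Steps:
k(r, z) = -41 + z
O(a) = 150
(O(-173) + 15536) + k(12, 14) = (150 + 15536) + (-41 + 14) = 15686 - 27 = 15659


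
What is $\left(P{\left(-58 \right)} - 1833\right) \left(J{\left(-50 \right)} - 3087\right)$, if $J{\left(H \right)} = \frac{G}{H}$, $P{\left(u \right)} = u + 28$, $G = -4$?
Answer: $\frac{143773299}{25} \approx 5.7509 \cdot 10^{6}$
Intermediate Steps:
$P{\left(u \right)} = 28 + u$
$J{\left(H \right)} = - \frac{4}{H}$
$\left(P{\left(-58 \right)} - 1833\right) \left(J{\left(-50 \right)} - 3087\right) = \left(\left(28 - 58\right) - 1833\right) \left(- \frac{4}{-50} - 3087\right) = \left(-30 - 1833\right) \left(\left(-4\right) \left(- \frac{1}{50}\right) - 3087\right) = - 1863 \left(\frac{2}{25} - 3087\right) = \left(-1863\right) \left(- \frac{77173}{25}\right) = \frac{143773299}{25}$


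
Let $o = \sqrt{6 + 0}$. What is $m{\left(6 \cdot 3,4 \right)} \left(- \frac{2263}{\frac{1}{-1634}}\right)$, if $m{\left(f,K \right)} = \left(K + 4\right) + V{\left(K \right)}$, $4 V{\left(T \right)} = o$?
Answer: $29581936 + \frac{1848871 \sqrt{6}}{2} \approx 3.1846 \cdot 10^{7}$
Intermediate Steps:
$o = \sqrt{6} \approx 2.4495$
$V{\left(T \right)} = \frac{\sqrt{6}}{4}$
$m{\left(f,K \right)} = 4 + K + \frac{\sqrt{6}}{4}$ ($m{\left(f,K \right)} = \left(K + 4\right) + \frac{\sqrt{6}}{4} = \left(4 + K\right) + \frac{\sqrt{6}}{4} = 4 + K + \frac{\sqrt{6}}{4}$)
$m{\left(6 \cdot 3,4 \right)} \left(- \frac{2263}{\frac{1}{-1634}}\right) = \left(4 + 4 + \frac{\sqrt{6}}{4}\right) \left(- \frac{2263}{\frac{1}{-1634}}\right) = \left(8 + \frac{\sqrt{6}}{4}\right) \left(- \frac{2263}{- \frac{1}{1634}}\right) = \left(8 + \frac{\sqrt{6}}{4}\right) \left(\left(-2263\right) \left(-1634\right)\right) = \left(8 + \frac{\sqrt{6}}{4}\right) 3697742 = 29581936 + \frac{1848871 \sqrt{6}}{2}$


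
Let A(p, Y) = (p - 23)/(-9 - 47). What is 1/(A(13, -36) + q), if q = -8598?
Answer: -28/240739 ≈ -0.00011631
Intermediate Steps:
A(p, Y) = 23/56 - p/56 (A(p, Y) = (-23 + p)/(-56) = (-23 + p)*(-1/56) = 23/56 - p/56)
1/(A(13, -36) + q) = 1/((23/56 - 1/56*13) - 8598) = 1/((23/56 - 13/56) - 8598) = 1/(5/28 - 8598) = 1/(-240739/28) = -28/240739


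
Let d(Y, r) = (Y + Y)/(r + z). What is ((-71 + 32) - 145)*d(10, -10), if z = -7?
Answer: 3680/17 ≈ 216.47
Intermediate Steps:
d(Y, r) = 2*Y/(-7 + r) (d(Y, r) = (Y + Y)/(r - 7) = (2*Y)/(-7 + r) = 2*Y/(-7 + r))
((-71 + 32) - 145)*d(10, -10) = ((-71 + 32) - 145)*(2*10/(-7 - 10)) = (-39 - 145)*(2*10/(-17)) = -368*10*(-1)/17 = -184*(-20/17) = 3680/17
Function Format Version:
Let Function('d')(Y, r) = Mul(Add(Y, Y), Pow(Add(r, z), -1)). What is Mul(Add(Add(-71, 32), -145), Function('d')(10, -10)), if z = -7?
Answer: Rational(3680, 17) ≈ 216.47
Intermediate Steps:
Function('d')(Y, r) = Mul(2, Y, Pow(Add(-7, r), -1)) (Function('d')(Y, r) = Mul(Add(Y, Y), Pow(Add(r, -7), -1)) = Mul(Mul(2, Y), Pow(Add(-7, r), -1)) = Mul(2, Y, Pow(Add(-7, r), -1)))
Mul(Add(Add(-71, 32), -145), Function('d')(10, -10)) = Mul(Add(Add(-71, 32), -145), Mul(2, 10, Pow(Add(-7, -10), -1))) = Mul(Add(-39, -145), Mul(2, 10, Pow(-17, -1))) = Mul(-184, Mul(2, 10, Rational(-1, 17))) = Mul(-184, Rational(-20, 17)) = Rational(3680, 17)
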